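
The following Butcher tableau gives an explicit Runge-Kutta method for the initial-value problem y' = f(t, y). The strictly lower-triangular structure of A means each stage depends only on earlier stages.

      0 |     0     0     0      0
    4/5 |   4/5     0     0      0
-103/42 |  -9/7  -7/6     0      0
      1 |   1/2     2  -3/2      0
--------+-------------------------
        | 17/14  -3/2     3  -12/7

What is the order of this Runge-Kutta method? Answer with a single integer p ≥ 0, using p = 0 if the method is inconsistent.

1

b = (17/14, -3/2, 3, -12/7)
c = (0, 4/5, -103/42, 1)
Ac = (0, 0, -14/15, 739/140)
Σ b_i: 17/14·1 + (-3/2)·1 + 3·1 + (-12/7)·1 = 1 ✓
b·c: (-3/2)·4/5 + 3·(-103/42) + (-12/7)·1 = -719/70 ≠ 1/2 ⇒ order 1.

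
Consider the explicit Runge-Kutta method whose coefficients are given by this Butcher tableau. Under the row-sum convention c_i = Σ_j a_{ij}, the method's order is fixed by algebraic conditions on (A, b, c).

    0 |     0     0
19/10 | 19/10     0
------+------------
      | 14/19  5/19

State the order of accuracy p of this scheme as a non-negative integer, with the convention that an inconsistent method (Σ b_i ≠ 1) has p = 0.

b = (14/19, 5/19)
c = (0, 19/10)
Σ b_i: 14/19·1 + 5/19·1 = 1 ✓
b·c: 5/19·19/10 = 1/2 ✓; 2 stages ⇒ order 2.

2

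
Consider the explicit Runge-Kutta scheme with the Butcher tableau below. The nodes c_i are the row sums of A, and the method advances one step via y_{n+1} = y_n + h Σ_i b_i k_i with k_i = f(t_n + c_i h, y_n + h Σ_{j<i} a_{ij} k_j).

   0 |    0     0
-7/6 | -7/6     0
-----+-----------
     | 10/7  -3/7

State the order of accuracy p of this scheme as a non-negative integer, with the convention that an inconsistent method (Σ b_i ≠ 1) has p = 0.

2

b = (10/7, -3/7)
c = (0, -7/6)
Σ b_i: 10/7·1 + (-3/7)·1 = 1 ✓
b·c: (-3/7)·(-7/6) = 1/2 ✓; 2 stages ⇒ order 2.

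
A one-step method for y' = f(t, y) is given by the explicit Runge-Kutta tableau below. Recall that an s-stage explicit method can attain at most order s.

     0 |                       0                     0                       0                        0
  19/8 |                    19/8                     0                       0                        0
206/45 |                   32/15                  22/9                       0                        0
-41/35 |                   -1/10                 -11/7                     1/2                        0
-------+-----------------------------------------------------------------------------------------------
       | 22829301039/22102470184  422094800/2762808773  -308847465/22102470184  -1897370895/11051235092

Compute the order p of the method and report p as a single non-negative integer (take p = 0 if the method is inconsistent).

b = (22829301039/22102470184, 422094800/2762808773, -308847465/22102470184, -1897370895/11051235092)
c = (0, 19/8, 206/45, -41/35)
Ac = (0, 0, 209/36, -3637/2520)
Σ b_i: 22829301039/22102470184·1 + 422094800/2762808773·1 + (-308847465/22102470184)·1 + (-1897370895/11051235092)·1 = 1 ✓
b·c: 422094800/2762808773·19/8 + (-308847465/22102470184)·206/45 + (-1897370895/11051235092)·(-41/35) = 1/2 ✓
b·c²: 422094800/2762808773·361/64 + (-308847465/22102470184)·42436/2025 + (-1897370895/11051235092)·1681/1225 = 1/3 ✓
b·Ac: (-308847465/22102470184)·209/36 + (-1897370895/11051235092)·(-3637/2520) = 1/6 ✓
b·c³: 422094800/2762808773·6859/512 + (-308847465/22102470184)·8741816/91125 + (-1897370895/11051235092)·(-68921/42875) = 410286707604499/417736686477600 ≠ 1/4 ⇒ order 3.
b·(c∘Ac): (-308847465/22102470184)·21527/810 + (-1897370895/11051235092)·149117/88200 = -292475001133/442049403680 ≠ 1/8
b·Ac²: (-308847465/22102470184)·3971/288 + (-1897370895/11051235092)·1464389/907200 = -5607287487017/11935333899360 ≠ 1/12
b·A²c: (-1897370895/11051235092)·209/72 = -132183505685/265229642208 ≠ 1/24

3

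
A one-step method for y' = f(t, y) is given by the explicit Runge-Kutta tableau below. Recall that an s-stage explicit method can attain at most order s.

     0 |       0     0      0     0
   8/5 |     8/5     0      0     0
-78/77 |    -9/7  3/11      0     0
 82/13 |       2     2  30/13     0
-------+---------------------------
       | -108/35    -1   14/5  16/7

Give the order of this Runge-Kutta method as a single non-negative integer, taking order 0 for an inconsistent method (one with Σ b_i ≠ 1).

b = (-108/35, -1, 14/5, 16/7)
c = (0, 8/5, -78/77, 82/13)
Ac = (0, 0, 24/55, 332/385)
Σ b_i: (-108/35)·1 + (-1)·1 + 14/5·1 + 16/7·1 = 1 ✓
b·c: (-1)·8/5 + 14/5·(-78/77) + 16/7·82/13 = 49956/5005 ≠ 1/2 ⇒ order 1.

1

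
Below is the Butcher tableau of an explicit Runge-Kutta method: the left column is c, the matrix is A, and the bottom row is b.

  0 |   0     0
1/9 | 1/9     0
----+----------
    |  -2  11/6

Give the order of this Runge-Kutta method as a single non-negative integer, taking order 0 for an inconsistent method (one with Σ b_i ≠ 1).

0

b = (-2, 11/6)
c = (0, 1/9)
Σ b_i: (-2)·1 + 11/6·1 = -1/6 ≠ 1 ⇒ order 0.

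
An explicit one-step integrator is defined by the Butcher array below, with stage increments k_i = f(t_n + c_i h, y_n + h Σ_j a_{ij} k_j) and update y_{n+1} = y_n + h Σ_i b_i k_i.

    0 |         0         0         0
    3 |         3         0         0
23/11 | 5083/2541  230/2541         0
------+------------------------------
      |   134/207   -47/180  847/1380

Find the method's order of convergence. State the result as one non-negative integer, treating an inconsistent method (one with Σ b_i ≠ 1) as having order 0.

b = (134/207, -47/180, 847/1380)
c = (0, 3, 23/11)
Ac = (0, 0, 230/847)
Σ b_i: 134/207·1 + (-47/180)·1 + 847/1380·1 = 1 ✓
b·c: (-47/180)·3 + 847/1380·23/11 = 1/2 ✓
b·c²: (-47/180)·9 + 847/1380·529/121 = 1/3 ✓
b·Ac: 847/1380·230/847 = 1/6 ✓; 3 stages ⇒ order 3.

3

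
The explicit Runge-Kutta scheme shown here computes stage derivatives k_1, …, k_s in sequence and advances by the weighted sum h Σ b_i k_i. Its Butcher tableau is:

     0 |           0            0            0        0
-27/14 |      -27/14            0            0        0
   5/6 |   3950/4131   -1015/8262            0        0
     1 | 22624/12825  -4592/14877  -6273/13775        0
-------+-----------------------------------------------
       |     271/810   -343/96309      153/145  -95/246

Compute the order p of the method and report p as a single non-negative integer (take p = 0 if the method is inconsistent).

b = (271/810, -343/96309, 153/145, -95/246)
c = (0, -27/14, 5/6, 1)
Ac = (0, 0, 145/612, 41/190)
Σ b_i: 271/810·1 + (-343/96309)·1 + 153/145·1 + (-95/246)·1 = 1 ✓
b·c: (-343/96309)·(-27/14) + 153/145·5/6 + (-95/246)·1 = 1/2 ✓
b·c²: (-343/96309)·729/196 + 153/145·25/36 + (-95/246)·1 = 1/3 ✓
b·Ac: 153/145·145/612 + (-95/246)·41/190 = 1/6 ✓
b·c³: (-343/96309)·(-19683/2744) + 153/145·125/216 + (-95/246)·1 = 1/4 ✓
b·(c∘Ac): 153/145·725/3672 + (-95/246)·41/190 = 1/8 ✓
b·Ac²: 153/145·(-435/952) + (-95/246)·(-41/28) = 1/12 ✓
b·A²c: (-95/246)·(-41/380) = 1/24 ✓; 4 stages ⇒ order 4.

4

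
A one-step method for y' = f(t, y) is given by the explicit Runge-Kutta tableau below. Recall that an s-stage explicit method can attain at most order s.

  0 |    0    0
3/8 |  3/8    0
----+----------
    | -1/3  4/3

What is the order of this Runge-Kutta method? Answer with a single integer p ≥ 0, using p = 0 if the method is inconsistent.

b = (-1/3, 4/3)
c = (0, 3/8)
Σ b_i: (-1/3)·1 + 4/3·1 = 1 ✓
b·c: 4/3·3/8 = 1/2 ✓; 2 stages ⇒ order 2.

2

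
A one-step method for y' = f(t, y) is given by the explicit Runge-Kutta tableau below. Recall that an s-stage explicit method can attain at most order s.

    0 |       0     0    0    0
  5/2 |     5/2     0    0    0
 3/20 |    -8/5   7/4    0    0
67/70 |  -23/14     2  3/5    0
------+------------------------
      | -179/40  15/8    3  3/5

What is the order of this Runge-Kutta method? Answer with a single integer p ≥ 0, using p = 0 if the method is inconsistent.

1

b = (-179/40, 15/8, 3, 3/5)
c = (0, 5/2, 3/20, 67/70)
Ac = (0, 0, 35/8, 509/100)
Σ b_i: (-179/40)·1 + 15/8·1 + 3·1 + 3/5·1 = 1 ✓
b·c: 15/8·5/2 + 3·3/20 + 3/5·67/70 = 15993/2800 ≠ 1/2 ⇒ order 1.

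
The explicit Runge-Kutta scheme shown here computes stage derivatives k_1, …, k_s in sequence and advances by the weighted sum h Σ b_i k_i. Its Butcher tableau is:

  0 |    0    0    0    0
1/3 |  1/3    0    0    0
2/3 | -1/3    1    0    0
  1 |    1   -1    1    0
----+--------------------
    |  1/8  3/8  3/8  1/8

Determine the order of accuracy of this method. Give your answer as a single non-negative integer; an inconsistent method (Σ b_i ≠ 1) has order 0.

b = (1/8, 3/8, 3/8, 1/8)
c = (0, 1/3, 2/3, 1)
Ac = (0, 0, 1/3, 1/3)
Σ b_i: 1/8·1 + 3/8·1 + 3/8·1 + 1/8·1 = 1 ✓
b·c: 3/8·1/3 + 3/8·2/3 + 1/8·1 = 1/2 ✓
b·c²: 3/8·1/9 + 3/8·4/9 + 1/8·1 = 1/3 ✓
b·Ac: 3/8·1/3 + 1/8·1/3 = 1/6 ✓
b·c³: 3/8·1/27 + 3/8·8/27 + 1/8·1 = 1/4 ✓
b·(c∘Ac): 3/8·2/9 + 1/8·1/3 = 1/8 ✓
b·Ac²: 3/8·1/9 + 1/8·1/3 = 1/12 ✓
b·A²c: 1/8·1/3 = 1/24 ✓; 4 stages ⇒ order 4.

4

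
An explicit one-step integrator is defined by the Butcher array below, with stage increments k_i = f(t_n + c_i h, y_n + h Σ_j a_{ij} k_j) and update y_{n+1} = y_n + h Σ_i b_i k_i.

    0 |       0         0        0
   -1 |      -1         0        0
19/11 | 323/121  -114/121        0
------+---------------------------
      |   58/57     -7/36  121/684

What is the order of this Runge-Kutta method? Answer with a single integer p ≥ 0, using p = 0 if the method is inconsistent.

3

b = (58/57, -7/36, 121/684)
c = (0, -1, 19/11)
Ac = (0, 0, 114/121)
Σ b_i: 58/57·1 + (-7/36)·1 + 121/684·1 = 1 ✓
b·c: (-7/36)·(-1) + 121/684·19/11 = 1/2 ✓
b·c²: (-7/36)·1 + 121/684·361/121 = 1/3 ✓
b·Ac: 121/684·114/121 = 1/6 ✓; 3 stages ⇒ order 3.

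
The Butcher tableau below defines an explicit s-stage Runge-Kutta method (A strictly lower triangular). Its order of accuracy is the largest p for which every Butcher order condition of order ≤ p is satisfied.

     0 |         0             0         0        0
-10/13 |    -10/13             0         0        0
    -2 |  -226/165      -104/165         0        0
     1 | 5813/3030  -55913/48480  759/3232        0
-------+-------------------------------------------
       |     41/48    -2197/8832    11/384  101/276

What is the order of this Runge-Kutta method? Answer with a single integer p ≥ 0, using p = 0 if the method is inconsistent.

b = (41/48, -2197/8832, 11/384, 101/276)
c = (0, -10/13, -2, 1)
Ac = (0, 0, 16/33, 253/606)
Σ b_i: 41/48·1 + (-2197/8832)·1 + 11/384·1 + 101/276·1 = 1 ✓
b·c: (-2197/8832)·(-10/13) + 11/384·(-2) + 101/276·1 = 1/2 ✓
b·c²: (-2197/8832)·100/169 + 11/384·4 + 101/276·1 = 1/3 ✓
b·Ac: 11/384·16/33 + 101/276·253/606 = 1/6 ✓
b·c³: (-2197/8832)·(-1000/2197) + 11/384·(-8) + 101/276·1 = 1/4 ✓
b·(c∘Ac): 11/384·(-32/33) + 101/276·253/606 = 1/8 ✓
b·Ac²: 11/384·(-160/429) + 101/276·1012/3939 = 1/12 ✓
b·A²c: 101/276·23/202 = 1/24 ✓; 4 stages ⇒ order 4.

4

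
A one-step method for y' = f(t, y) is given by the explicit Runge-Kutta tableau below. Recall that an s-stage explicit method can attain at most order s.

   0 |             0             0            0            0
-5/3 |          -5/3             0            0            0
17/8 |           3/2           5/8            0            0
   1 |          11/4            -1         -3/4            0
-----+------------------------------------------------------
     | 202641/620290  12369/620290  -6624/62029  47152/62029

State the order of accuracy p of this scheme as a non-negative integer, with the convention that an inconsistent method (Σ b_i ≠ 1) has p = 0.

b = (202641/620290, 12369/620290, -6624/62029, 47152/62029)
c = (0, -5/3, 17/8, 1)
Ac = (0, 0, -25/24, 7/96)
Σ b_i: 202641/620290·1 + 12369/620290·1 + (-6624/62029)·1 + 47152/62029·1 = 1 ✓
b·c: 12369/620290·(-5/3) + (-6624/62029)·17/8 + 47152/62029·1 = 1/2 ✓
b·c²: 12369/620290·25/9 + (-6624/62029)·289/64 + 47152/62029·1 = 1/3 ✓
b·Ac: (-6624/62029)·(-25/24) + 47152/62029·7/96 = 1/6 ✓
b·c³: 12369/620290·(-125/27) + (-6624/62029)·4913/512 + 47152/62029·1 = -3187631/8932176 ≠ 1/4 ⇒ order 3.
b·(c∘Ac): (-6624/62029)·(-425/192) + 47152/62029·7/96 = 54302/186087 ≠ 1/8
b·Ac²: (-6624/62029)·125/72 + 47152/62029·(-14203/2304) = -43512241/8932176 ≠ 1/12
b·A²c: 47152/62029·25/32 = 73675/124058 ≠ 1/24

3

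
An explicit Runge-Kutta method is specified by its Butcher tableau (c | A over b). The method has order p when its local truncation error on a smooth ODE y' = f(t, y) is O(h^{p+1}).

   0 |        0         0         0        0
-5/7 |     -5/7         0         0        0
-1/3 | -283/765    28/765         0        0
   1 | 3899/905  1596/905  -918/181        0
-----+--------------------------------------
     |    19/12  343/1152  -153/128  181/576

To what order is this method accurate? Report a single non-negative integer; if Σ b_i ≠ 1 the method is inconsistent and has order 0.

b = (19/12, 343/1152, -153/128, 181/576)
c = (0, -5/7, -1/3, 1)
Ac = (0, 0, -4/153, 78/181)
Σ b_i: 19/12·1 + 343/1152·1 + (-153/128)·1 + 181/576·1 = 1 ✓
b·c: 343/1152·(-5/7) + (-153/128)·(-1/3) + 181/576·1 = 1/2 ✓
b·c²: 343/1152·25/49 + (-153/128)·1/9 + 181/576·1 = 1/3 ✓
b·Ac: (-153/128)·(-4/153) + 181/576·78/181 = 1/6 ✓
b·c³: 343/1152·(-125/343) + (-153/128)·(-1/27) + 181/576·1 = 1/4 ✓
b·(c∘Ac): (-153/128)·4/459 + 181/576·78/181 = 1/8 ✓
b·Ac²: (-153/128)·20/1071 + 181/576·426/1267 = 1/12 ✓
b·A²c: 181/576·24/181 = 1/24 ✓; 4 stages ⇒ order 4.

4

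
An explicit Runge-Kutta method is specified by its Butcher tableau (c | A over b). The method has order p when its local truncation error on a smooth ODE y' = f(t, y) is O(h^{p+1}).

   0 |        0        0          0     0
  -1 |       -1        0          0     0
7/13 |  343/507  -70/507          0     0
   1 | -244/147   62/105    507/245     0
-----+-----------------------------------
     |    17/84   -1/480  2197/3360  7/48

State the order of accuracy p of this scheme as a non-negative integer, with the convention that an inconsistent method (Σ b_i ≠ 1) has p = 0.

4

b = (17/84, -1/480, 2197/3360, 7/48)
c = (0, -1, 7/13, 1)
Ac = (0, 0, 70/507, 11/21)
Σ b_i: 17/84·1 + (-1/480)·1 + 2197/3360·1 + 7/48·1 = 1 ✓
b·c: (-1/480)·(-1) + 2197/3360·7/13 + 7/48·1 = 1/2 ✓
b·c²: (-1/480)·1 + 2197/3360·49/169 + 7/48·1 = 1/3 ✓
b·Ac: 2197/3360·70/507 + 7/48·11/21 = 1/6 ✓
b·c³: (-1/480)·(-1) + 2197/3360·343/2197 + 7/48·1 = 1/4 ✓
b·(c∘Ac): 2197/3360·490/6591 + 7/48·11/21 = 1/8 ✓
b·Ac²: 2197/3360·(-70/507) + 7/48·25/21 = 1/12 ✓
b·A²c: 7/48·2/7 = 1/24 ✓; 4 stages ⇒ order 4.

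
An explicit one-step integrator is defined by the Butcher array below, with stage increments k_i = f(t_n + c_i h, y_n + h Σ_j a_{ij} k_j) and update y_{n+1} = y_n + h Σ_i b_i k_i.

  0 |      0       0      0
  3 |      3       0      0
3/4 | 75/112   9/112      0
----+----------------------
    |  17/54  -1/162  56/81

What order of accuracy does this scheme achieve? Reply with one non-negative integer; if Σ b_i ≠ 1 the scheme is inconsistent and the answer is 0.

3

b = (17/54, -1/162, 56/81)
c = (0, 3, 3/4)
Ac = (0, 0, 27/112)
Σ b_i: 17/54·1 + (-1/162)·1 + 56/81·1 = 1 ✓
b·c: (-1/162)·3 + 56/81·3/4 = 1/2 ✓
b·c²: (-1/162)·9 + 56/81·9/16 = 1/3 ✓
b·Ac: 56/81·27/112 = 1/6 ✓; 3 stages ⇒ order 3.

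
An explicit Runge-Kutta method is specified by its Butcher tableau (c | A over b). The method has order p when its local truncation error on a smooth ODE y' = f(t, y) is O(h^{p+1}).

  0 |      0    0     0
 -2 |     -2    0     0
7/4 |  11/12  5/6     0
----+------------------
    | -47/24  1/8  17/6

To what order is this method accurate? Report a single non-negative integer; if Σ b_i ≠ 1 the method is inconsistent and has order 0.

b = (-47/24, 1/8, 17/6)
c = (0, -2, 7/4)
Ac = (0, 0, -5/3)
Σ b_i: (-47/24)·1 + 1/8·1 + 17/6·1 = 1 ✓
b·c: 1/8·(-2) + 17/6·7/4 = 113/24 ≠ 1/2 ⇒ order 1.

1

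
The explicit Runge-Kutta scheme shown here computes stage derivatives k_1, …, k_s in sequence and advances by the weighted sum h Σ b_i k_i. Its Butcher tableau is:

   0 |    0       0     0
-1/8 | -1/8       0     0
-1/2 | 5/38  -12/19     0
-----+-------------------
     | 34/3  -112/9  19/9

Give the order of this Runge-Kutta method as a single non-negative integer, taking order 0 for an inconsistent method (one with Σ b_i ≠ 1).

3

b = (34/3, -112/9, 19/9)
c = (0, -1/8, -1/2)
Ac = (0, 0, 3/38)
Σ b_i: 34/3·1 + (-112/9)·1 + 19/9·1 = 1 ✓
b·c: (-112/9)·(-1/8) + 19/9·(-1/2) = 1/2 ✓
b·c²: (-112/9)·1/64 + 19/9·1/4 = 1/3 ✓
b·Ac: 19/9·3/38 = 1/6 ✓; 3 stages ⇒ order 3.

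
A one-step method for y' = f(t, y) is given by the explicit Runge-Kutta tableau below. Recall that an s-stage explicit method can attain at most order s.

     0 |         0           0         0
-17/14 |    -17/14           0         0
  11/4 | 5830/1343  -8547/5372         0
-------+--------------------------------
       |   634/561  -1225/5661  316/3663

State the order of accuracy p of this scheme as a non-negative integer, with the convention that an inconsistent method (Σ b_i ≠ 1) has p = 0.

3

b = (634/561, -1225/5661, 316/3663)
c = (0, -17/14, 11/4)
Ac = (0, 0, 1221/632)
Σ b_i: 634/561·1 + (-1225/5661)·1 + 316/3663·1 = 1 ✓
b·c: (-1225/5661)·(-17/14) + 316/3663·11/4 = 1/2 ✓
b·c²: (-1225/5661)·289/196 + 316/3663·121/16 = 1/3 ✓
b·Ac: 316/3663·1221/632 = 1/6 ✓; 3 stages ⇒ order 3.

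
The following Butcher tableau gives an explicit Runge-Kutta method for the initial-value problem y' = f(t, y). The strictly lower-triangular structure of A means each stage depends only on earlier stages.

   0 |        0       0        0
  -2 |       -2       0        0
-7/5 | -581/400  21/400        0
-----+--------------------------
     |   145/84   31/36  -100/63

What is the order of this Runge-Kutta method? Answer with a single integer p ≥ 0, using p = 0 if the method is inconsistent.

3

b = (145/84, 31/36, -100/63)
c = (0, -2, -7/5)
Ac = (0, 0, -21/200)
Σ b_i: 145/84·1 + 31/36·1 + (-100/63)·1 = 1 ✓
b·c: 31/36·(-2) + (-100/63)·(-7/5) = 1/2 ✓
b·c²: 31/36·4 + (-100/63)·49/25 = 1/3 ✓
b·Ac: (-100/63)·(-21/200) = 1/6 ✓; 3 stages ⇒ order 3.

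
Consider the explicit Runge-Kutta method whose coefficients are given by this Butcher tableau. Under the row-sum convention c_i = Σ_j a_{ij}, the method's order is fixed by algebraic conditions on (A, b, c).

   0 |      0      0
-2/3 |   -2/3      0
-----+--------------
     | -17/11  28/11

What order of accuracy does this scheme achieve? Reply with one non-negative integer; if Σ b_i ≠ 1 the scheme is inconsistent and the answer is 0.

b = (-17/11, 28/11)
c = (0, -2/3)
Σ b_i: (-17/11)·1 + 28/11·1 = 1 ✓
b·c: 28/11·(-2/3) = -56/33 ≠ 1/2 ⇒ order 1.

1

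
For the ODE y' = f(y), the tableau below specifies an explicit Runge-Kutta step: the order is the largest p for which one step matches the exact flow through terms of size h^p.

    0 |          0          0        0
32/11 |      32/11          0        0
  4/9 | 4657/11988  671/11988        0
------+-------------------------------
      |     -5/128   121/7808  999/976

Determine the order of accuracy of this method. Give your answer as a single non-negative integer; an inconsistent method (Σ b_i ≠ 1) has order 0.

b = (-5/128, 121/7808, 999/976)
c = (0, 32/11, 4/9)
Ac = (0, 0, 488/2997)
Σ b_i: (-5/128)·1 + 121/7808·1 + 999/976·1 = 1 ✓
b·c: 121/7808·32/11 + 999/976·4/9 = 1/2 ✓
b·c²: 121/7808·1024/121 + 999/976·16/81 = 1/3 ✓
b·Ac: 999/976·488/2997 = 1/6 ✓; 3 stages ⇒ order 3.

3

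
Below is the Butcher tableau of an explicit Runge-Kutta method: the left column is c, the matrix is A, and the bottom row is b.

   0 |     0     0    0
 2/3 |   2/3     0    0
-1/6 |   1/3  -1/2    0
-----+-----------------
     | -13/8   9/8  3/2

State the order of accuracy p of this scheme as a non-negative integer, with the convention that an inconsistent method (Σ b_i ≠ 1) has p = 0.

2

b = (-13/8, 9/8, 3/2)
c = (0, 2/3, -1/6)
Ac = (0, 0, -1/3)
Σ b_i: (-13/8)·1 + 9/8·1 + 3/2·1 = 1 ✓
b·c: 9/8·2/3 + 3/2·(-1/6) = 1/2 ✓
b·c²: 9/8·4/9 + 3/2·1/36 = 13/24 ≠ 1/3 ⇒ order 2.
b·Ac: 3/2·(-1/3) = -1/2 ≠ 1/6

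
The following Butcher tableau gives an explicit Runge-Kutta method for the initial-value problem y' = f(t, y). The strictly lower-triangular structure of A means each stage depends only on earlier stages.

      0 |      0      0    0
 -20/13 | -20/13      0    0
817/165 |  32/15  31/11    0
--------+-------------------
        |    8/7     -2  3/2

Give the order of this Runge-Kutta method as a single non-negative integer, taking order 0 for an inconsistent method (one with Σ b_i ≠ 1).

0

b = (8/7, -2, 3/2)
c = (0, -20/13, 817/165)
Ac = (0, 0, -620/143)
Σ b_i: 8/7·1 + (-2)·1 + 3/2·1 = 9/14 ≠ 1 ⇒ order 0.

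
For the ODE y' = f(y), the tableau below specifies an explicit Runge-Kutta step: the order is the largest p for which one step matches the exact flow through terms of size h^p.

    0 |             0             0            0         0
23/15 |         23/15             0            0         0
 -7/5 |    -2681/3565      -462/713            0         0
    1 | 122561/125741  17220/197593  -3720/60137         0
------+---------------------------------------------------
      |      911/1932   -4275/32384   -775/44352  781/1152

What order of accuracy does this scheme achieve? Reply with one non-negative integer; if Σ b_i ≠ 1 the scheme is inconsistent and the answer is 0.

b = (911/1932, -4275/32384, -775/44352, 781/1152)
c = (0, 23/15, -7/5, 1)
Ac = (0, 0, -154/155, 172/781)
Σ b_i: 911/1932·1 + (-4275/32384)·1 + (-775/44352)·1 + 781/1152·1 = 1 ✓
b·c: (-4275/32384)·23/15 + (-775/44352)·(-7/5) + 781/1152·1 = 1/2 ✓
b·c²: (-4275/32384)·529/225 + (-775/44352)·49/25 + 781/1152·1 = 1/3 ✓
b·Ac: (-775/44352)·(-154/155) + 781/1152·172/781 = 1/6 ✓
b·c³: (-4275/32384)·12167/3375 + (-775/44352)·(-343/125) + 781/1152·1 = 1/4 ✓
b·(c∘Ac): (-775/44352)·1078/775 + 781/1152·172/781 = 1/8 ✓
b·Ac²: (-775/44352)·(-3542/2325) + 781/1152·196/2343 = 1/12 ✓
b·A²c: 781/1152·48/781 = 1/24 ✓; 4 stages ⇒ order 4.

4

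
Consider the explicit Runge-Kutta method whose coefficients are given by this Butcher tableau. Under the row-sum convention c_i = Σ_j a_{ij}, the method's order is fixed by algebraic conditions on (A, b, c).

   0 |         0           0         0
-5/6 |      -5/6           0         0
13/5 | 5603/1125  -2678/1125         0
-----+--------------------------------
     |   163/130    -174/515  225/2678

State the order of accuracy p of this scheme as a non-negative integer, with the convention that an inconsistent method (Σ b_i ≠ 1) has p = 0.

3

b = (163/130, -174/515, 225/2678)
c = (0, -5/6, 13/5)
Ac = (0, 0, 1339/675)
Σ b_i: 163/130·1 + (-174/515)·1 + 225/2678·1 = 1 ✓
b·c: (-174/515)·(-5/6) + 225/2678·13/5 = 1/2 ✓
b·c²: (-174/515)·25/36 + 225/2678·169/25 = 1/3 ✓
b·Ac: 225/2678·1339/675 = 1/6 ✓; 3 stages ⇒ order 3.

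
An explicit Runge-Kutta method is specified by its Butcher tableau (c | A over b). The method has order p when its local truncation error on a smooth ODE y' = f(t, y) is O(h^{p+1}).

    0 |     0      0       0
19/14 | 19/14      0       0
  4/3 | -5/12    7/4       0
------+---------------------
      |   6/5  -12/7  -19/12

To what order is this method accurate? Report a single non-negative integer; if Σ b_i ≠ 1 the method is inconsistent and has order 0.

b = (6/5, -12/7, -19/12)
c = (0, 19/14, 4/3)
Ac = (0, 0, 19/8)
Σ b_i: 6/5·1 + (-12/7)·1 + (-19/12)·1 = -881/420 ≠ 1 ⇒ order 0.

0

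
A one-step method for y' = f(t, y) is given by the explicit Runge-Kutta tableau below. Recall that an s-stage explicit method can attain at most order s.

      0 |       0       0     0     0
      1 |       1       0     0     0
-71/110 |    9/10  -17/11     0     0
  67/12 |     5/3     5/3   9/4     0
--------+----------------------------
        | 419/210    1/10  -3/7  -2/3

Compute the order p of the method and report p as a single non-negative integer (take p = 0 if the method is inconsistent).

1

b = (419/210, 1/10, -3/7, -2/3)
c = (0, 1, -71/110, 67/12)
Ac = (0, 0, -17/11, 283/1320)
Σ b_i: 419/210·1 + 1/10·1 + (-3/7)·1 + (-2/3)·1 = 1 ✓
b·c: 1/10·1 + (-3/7)·(-71/110) + (-2/3)·67/12 = -4637/1386 ≠ 1/2 ⇒ order 1.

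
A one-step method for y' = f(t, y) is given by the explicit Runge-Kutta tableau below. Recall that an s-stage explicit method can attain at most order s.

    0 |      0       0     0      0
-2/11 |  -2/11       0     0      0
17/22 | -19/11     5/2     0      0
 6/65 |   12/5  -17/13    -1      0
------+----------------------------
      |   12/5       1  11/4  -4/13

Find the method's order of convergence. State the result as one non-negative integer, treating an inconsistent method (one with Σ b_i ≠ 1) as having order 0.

0

b = (12/5, 1, 11/4, -4/13)
c = (0, -2/11, 17/22, 6/65)
Ac = (0, 0, -5/11, -153/286)
Σ b_i: 12/5·1 + 1·1 + 11/4·1 + (-4/13)·1 = 1519/260 ≠ 1 ⇒ order 0.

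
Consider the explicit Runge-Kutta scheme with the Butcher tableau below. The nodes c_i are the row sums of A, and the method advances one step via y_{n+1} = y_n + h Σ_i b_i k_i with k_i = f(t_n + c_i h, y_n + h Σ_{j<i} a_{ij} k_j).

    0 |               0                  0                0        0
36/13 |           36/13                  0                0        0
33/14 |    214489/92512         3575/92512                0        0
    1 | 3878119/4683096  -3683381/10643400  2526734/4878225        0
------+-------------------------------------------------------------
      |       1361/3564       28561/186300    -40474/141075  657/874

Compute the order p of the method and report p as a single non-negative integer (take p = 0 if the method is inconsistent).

b = (1361/3564, 28561/186300, -40474/141075, 657/874)
c = (0, 36/13, 33/14, 1)
Ac = (0, 0, 2475/23128, 115/438)
Σ b_i: 1361/3564·1 + 28561/186300·1 + (-40474/141075)·1 + 657/874·1 = 1 ✓
b·c: 28561/186300·36/13 + (-40474/141075)·33/14 + 657/874·1 = 1/2 ✓
b·c²: 28561/186300·1296/169 + (-40474/141075)·1089/196 + 657/874·1 = 1/3 ✓
b·Ac: (-40474/141075)·2475/23128 + 657/874·115/438 = 1/6 ✓
b·c³: 28561/186300·46656/2197 + (-40474/141075)·35937/2744 + 657/874·1 = 1/4 ✓
b·(c∘Ac): (-40474/141075)·81675/323792 + 657/874·115/438 = 1/8 ✓
b·Ac²: (-40474/141075)·22275/75166 + 657/874·11477/51246 = 1/12 ✓
b·A²c: 657/874·437/7884 = 1/24 ✓; 4 stages ⇒ order 4.

4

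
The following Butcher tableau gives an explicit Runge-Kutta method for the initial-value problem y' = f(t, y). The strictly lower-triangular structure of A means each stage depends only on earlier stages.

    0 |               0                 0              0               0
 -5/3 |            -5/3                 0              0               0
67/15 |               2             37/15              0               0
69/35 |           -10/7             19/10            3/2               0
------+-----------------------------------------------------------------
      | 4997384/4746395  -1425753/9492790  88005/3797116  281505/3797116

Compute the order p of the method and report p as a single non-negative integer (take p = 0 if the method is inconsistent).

3

b = (4997384/4746395, -1425753/9492790, 88005/3797116, 281505/3797116)
c = (0, -5/3, 67/15, 69/35)
Ac = (0, 0, -37/9, 53/15)
Σ b_i: 4997384/4746395·1 + (-1425753/9492790)·1 + 88005/3797116·1 + 281505/3797116·1 = 1 ✓
b·c: (-1425753/9492790)·(-5/3) + 88005/3797116·67/15 + 281505/3797116·69/35 = 1/2 ✓
b·c²: (-1425753/9492790)·25/9 + 88005/3797116·4489/225 + 281505/3797116·4761/1225 = 1/3 ✓
b·Ac: 88005/3797116·(-37/9) + 281505/3797116·53/15 = 1/6 ✓
b·c³: (-1425753/9492790)·(-125/27) + 88005/3797116·300763/3375 + 281505/3797116·328509/42875 = 432773771/130009950 ≠ 1/4 ⇒ order 3.
b·(c∘Ac): 88005/3797116·(-2479/135) + 281505/3797116·1219/175 = 3879572/42717555 ≠ 1/8
b·Ac²: 88005/3797116·185/27 + 281505/3797116·7921/225 = 5142338/1857285 ≠ 1/12
b·A²c: 281505/3797116·(-37/6) = -3471895/7594232 ≠ 1/24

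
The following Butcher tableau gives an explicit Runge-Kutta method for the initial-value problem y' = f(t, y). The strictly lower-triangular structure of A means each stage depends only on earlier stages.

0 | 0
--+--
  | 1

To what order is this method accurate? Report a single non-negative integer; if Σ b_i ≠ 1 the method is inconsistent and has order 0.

b = (1)
c = (0)
Σ b_i: 1·1 = 1 ✓; 1 stage ⇒ order 1.

1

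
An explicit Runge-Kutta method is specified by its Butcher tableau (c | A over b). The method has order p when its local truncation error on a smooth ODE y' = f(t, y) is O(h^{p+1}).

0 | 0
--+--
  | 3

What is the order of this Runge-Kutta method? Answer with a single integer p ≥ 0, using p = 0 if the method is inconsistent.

0

b = (3)
c = (0)
Σ b_i: 3·1 = 3 ≠ 1 ⇒ order 0.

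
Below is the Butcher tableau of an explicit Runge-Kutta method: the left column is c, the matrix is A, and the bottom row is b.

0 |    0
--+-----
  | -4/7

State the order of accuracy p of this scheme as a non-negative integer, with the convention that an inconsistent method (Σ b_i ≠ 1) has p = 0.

0

b = (-4/7)
c = (0)
Σ b_i: (-4/7)·1 = -4/7 ≠ 1 ⇒ order 0.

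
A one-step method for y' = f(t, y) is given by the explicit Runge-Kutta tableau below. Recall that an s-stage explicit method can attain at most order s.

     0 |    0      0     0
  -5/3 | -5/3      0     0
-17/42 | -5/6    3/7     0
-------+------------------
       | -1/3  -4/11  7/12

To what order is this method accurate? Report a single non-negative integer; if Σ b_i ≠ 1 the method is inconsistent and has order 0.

b = (-1/3, -4/11, 7/12)
c = (0, -5/3, -17/42)
Ac = (0, 0, -5/7)
Σ b_i: (-1/3)·1 + (-4/11)·1 + 7/12·1 = -5/44 ≠ 1 ⇒ order 0.

0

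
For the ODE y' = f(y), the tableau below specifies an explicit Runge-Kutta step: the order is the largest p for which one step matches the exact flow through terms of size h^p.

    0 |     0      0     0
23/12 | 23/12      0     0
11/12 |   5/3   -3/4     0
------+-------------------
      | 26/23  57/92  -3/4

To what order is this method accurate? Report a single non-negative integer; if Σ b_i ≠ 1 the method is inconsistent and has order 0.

2

b = (26/23, 57/92, -3/4)
c = (0, 23/12, 11/12)
Ac = (0, 0, -23/16)
Σ b_i: 26/23·1 + 57/92·1 + (-3/4)·1 = 1 ✓
b·c: 57/92·23/12 + (-3/4)·11/12 = 1/2 ✓
b·c²: 57/92·529/144 + (-3/4)·121/144 = 79/48 ≠ 1/3 ⇒ order 2.
b·Ac: (-3/4)·(-23/16) = 69/64 ≠ 1/6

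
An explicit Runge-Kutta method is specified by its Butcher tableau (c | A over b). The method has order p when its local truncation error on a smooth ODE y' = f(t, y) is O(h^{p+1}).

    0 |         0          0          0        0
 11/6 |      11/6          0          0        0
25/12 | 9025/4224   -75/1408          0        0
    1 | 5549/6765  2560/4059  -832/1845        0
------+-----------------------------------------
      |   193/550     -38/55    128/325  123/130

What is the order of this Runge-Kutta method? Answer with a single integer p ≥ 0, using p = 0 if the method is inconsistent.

4

b = (193/550, -38/55, 128/325, 123/130)
c = (0, 11/6, 25/12, 1)
Ac = (0, 0, -25/256, 80/369)
Σ b_i: 193/550·1 + (-38/55)·1 + 128/325·1 + 123/130·1 = 1 ✓
b·c: (-38/55)·11/6 + 128/325·25/12 + 123/130·1 = 1/2 ✓
b·c²: (-38/55)·121/36 + 128/325·625/144 + 123/130·1 = 1/3 ✓
b·Ac: 128/325·(-25/256) + 123/130·80/369 = 1/6 ✓
b·c³: (-38/55)·1331/216 + 128/325·15625/1728 + 123/130·1 = 1/4 ✓
b·(c∘Ac): 128/325·(-625/3072) + 123/130·80/369 = 1/8 ✓
b·Ac²: 128/325·(-275/1536) + 123/130·20/123 = 1/12 ✓
b·A²c: 123/130·65/1476 = 1/24 ✓; 4 stages ⇒ order 4.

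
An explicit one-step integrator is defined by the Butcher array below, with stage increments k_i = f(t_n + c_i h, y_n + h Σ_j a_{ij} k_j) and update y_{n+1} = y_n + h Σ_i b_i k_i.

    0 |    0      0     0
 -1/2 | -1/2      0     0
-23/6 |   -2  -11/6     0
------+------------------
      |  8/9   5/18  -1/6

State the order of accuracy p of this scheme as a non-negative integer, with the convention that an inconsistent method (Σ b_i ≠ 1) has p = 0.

2

b = (8/9, 5/18, -1/6)
c = (0, -1/2, -23/6)
Ac = (0, 0, 11/12)
Σ b_i: 8/9·1 + 5/18·1 + (-1/6)·1 = 1 ✓
b·c: 5/18·(-1/2) + (-1/6)·(-23/6) = 1/2 ✓
b·c²: 5/18·1/4 + (-1/6)·529/36 = -257/108 ≠ 1/3 ⇒ order 2.
b·Ac: (-1/6)·11/12 = -11/72 ≠ 1/6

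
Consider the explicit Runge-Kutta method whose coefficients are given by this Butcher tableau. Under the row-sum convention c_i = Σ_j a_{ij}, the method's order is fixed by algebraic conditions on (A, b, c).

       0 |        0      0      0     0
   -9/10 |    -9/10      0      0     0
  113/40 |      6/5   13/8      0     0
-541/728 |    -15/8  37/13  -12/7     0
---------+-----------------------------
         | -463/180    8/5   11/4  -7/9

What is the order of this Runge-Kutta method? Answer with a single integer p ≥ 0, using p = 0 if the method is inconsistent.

1

b = (-463/180, 8/5, 11/4, -7/9)
c = (0, -9/10, 113/40, -541/728)
Ac = (0, 0, -117/80, -3369/455)
Σ b_i: (-463/180)·1 + 8/5·1 + 11/4·1 + (-7/9)·1 = 1 ✓
b·c: 8/5·(-9/10) + 11/4·113/40 + (-7/9)·(-541/728) = 646471/93600 ≠ 1/2 ⇒ order 1.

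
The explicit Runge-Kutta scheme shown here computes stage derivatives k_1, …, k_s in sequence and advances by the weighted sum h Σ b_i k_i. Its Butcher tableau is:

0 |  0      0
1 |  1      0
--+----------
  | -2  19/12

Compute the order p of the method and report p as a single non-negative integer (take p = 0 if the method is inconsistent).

0

b = (-2, 19/12)
c = (0, 1)
Σ b_i: (-2)·1 + 19/12·1 = -5/12 ≠ 1 ⇒ order 0.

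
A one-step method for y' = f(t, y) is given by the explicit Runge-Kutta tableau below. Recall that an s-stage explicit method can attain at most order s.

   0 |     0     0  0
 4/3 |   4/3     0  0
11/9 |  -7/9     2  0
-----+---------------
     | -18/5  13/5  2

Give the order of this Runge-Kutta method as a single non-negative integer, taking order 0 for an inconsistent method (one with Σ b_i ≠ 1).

b = (-18/5, 13/5, 2)
c = (0, 4/3, 11/9)
Ac = (0, 0, 8/3)
Σ b_i: (-18/5)·1 + 13/5·1 + 2·1 = 1 ✓
b·c: 13/5·4/3 + 2·11/9 = 266/45 ≠ 1/2 ⇒ order 1.

1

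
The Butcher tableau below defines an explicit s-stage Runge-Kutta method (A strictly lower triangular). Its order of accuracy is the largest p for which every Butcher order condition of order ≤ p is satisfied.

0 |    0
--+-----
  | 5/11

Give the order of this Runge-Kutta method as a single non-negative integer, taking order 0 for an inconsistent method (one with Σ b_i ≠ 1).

0

b = (5/11)
c = (0)
Σ b_i: 5/11·1 = 5/11 ≠ 1 ⇒ order 0.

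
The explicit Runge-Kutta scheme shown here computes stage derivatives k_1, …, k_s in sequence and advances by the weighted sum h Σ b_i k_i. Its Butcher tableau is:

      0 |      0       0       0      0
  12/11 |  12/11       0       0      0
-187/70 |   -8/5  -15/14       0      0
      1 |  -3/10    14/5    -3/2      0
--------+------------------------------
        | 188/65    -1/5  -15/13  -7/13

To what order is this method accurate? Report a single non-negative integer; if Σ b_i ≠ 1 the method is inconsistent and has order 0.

b = (188/65, -1/5, -15/13, -7/13)
c = (0, 12/11, -187/70, 1)
Ac = (0, 0, -90/77, 2175/308)
Σ b_i: 188/65·1 + (-1/5)·1 + (-15/13)·1 + (-7/13)·1 = 1 ✓
b·c: (-1/5)·12/11 + (-15/13)·(-187/70) + (-7/13)·1 = 23281/10010 ≠ 1/2 ⇒ order 1.

1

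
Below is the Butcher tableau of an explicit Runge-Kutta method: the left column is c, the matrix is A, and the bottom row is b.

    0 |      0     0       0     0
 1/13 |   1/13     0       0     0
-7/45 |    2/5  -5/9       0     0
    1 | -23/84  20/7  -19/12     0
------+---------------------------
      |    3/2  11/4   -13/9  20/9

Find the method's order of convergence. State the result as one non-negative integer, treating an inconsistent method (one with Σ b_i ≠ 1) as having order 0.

0

b = (3/2, 11/4, -13/9, 20/9)
c = (0, 1/13, -7/45, 1)
Ac = (0, 0, -5/117, 22903/49140)
Σ b_i: 3/2·1 + 11/4·1 + (-13/9)·1 + 20/9·1 = 181/36 ≠ 1 ⇒ order 0.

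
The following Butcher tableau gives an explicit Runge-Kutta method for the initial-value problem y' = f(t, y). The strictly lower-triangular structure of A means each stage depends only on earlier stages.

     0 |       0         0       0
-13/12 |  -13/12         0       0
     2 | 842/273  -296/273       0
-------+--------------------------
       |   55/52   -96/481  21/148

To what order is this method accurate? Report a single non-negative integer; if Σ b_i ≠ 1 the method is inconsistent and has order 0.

b = (55/52, -96/481, 21/148)
c = (0, -13/12, 2)
Ac = (0, 0, 74/63)
Σ b_i: 55/52·1 + (-96/481)·1 + 21/148·1 = 1 ✓
b·c: (-96/481)·(-13/12) + 21/148·2 = 1/2 ✓
b·c²: (-96/481)·169/144 + 21/148·4 = 1/3 ✓
b·Ac: 21/148·74/63 = 1/6 ✓; 3 stages ⇒ order 3.

3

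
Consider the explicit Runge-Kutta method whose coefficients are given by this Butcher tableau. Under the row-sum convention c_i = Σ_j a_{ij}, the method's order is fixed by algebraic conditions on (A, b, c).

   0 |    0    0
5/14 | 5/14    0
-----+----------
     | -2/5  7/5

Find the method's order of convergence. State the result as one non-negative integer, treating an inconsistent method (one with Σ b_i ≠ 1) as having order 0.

2

b = (-2/5, 7/5)
c = (0, 5/14)
Σ b_i: (-2/5)·1 + 7/5·1 = 1 ✓
b·c: 7/5·5/14 = 1/2 ✓; 2 stages ⇒ order 2.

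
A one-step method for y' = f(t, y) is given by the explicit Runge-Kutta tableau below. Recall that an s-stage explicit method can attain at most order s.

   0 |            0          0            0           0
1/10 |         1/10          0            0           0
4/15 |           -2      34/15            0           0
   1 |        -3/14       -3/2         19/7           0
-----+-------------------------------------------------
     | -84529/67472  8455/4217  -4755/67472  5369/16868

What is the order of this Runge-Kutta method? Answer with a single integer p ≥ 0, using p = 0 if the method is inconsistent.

b = (-84529/67472, 8455/4217, -4755/67472, 5369/16868)
c = (0, 1/10, 4/15, 1)
Ac = (0, 0, 17/75, 241/420)
Σ b_i: (-84529/67472)·1 + 8455/4217·1 + (-4755/67472)·1 + 5369/16868·1 = 1 ✓
b·c: 8455/4217·1/10 + (-4755/67472)·4/15 + 5369/16868·1 = 1/2 ✓
b·c²: 8455/4217·1/100 + (-4755/67472)·16/225 + 5369/16868·1 = 1/3 ✓
b·Ac: (-4755/67472)·17/75 + 5369/16868·241/420 = 1/6 ✓
b·c³: 8455/4217·1/1000 + (-4755/67472)·64/3375 + 5369/16868·1 = 96845/303624 ≠ 1/4 ⇒ order 3.
b·(c∘Ac): (-4755/67472)·68/1125 + 5369/16868·241/420 = 300893/1686800 ≠ 1/8
b·Ac²: (-4755/67472)·17/750 + 5369/16868·2243/12600 = 41797/759060 ≠ 1/12
b·A²c: 5369/16868·323/525 = 247741/1265100 ≠ 1/24

3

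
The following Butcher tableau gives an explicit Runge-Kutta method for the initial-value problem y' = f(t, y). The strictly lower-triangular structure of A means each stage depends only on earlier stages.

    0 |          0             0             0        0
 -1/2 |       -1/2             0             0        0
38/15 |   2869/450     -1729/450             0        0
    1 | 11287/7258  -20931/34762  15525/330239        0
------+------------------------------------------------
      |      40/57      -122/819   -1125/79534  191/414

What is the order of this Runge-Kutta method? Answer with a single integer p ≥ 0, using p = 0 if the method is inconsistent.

4

b = (40/57, -122/819, -1125/79534, 191/414)
c = (0, -1/2, 38/15, 1)
Ac = (0, 0, 1729/900, 321/764)
Σ b_i: 40/57·1 + (-122/819)·1 + (-1125/79534)·1 + 191/414·1 = 1 ✓
b·c: (-122/819)·(-1/2) + (-1125/79534)·38/15 + 191/414·1 = 1/2 ✓
b·c²: (-122/819)·1/4 + (-1125/79534)·1444/225 + 191/414·1 = 1/3 ✓
b·Ac: (-1125/79534)·1729/900 + 191/414·321/764 = 1/6 ✓
b·c³: (-122/819)·(-1/8) + (-1125/79534)·54872/3375 + 191/414·1 = 1/4 ✓
b·(c∘Ac): (-1125/79534)·32851/6750 + 191/414·321/764 = 1/8 ✓
b·Ac²: (-1125/79534)·(-1729/1800) + 191/414·231/1528 = 1/12 ✓
b·A²c: 191/414·69/764 = 1/24 ✓; 4 stages ⇒ order 4.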